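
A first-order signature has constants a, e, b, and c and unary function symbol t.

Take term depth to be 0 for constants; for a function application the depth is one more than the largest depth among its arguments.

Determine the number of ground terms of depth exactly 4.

Let N_k count ground terms of depth at most k. Each non-constant term of depth ≤ k is some function symbol applied to depth-≤(k−1) arguments, giving N_k = 4 + N_{k-1}.
N_0 = 4
N_1 = 4 + 4 = 8
N_2 = 4 + 8 = 12
N_3 = 4 + 12 = 16
N_4 = 4 + 16 = 20
Terms of depth exactly 4: N_4 − N_3 = 20 − 16 = 4.

4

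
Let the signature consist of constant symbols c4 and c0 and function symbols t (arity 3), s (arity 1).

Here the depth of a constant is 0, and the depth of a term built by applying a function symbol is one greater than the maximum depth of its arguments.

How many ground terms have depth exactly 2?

Let N_k = |{terms of depth ≤ k}|. Then N_0 = 2 and N_k = 2 + N_{k-1}^3 + N_{k-1} for k ≥ 1 (one summand per function symbol, arity giving the exponent).
N_0 = 2
N_1 = 2 + 2^3 + 2 = 12
N_2 = 2 + 12^3 + 12 = 1742
Terms of depth exactly 2: N_2 − N_1 = 1742 − 12 = 1730.

1730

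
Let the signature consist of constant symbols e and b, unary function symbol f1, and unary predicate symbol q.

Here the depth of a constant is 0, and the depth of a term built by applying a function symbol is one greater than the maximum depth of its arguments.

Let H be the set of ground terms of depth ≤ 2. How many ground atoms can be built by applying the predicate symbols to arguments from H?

First count ground terms of depth ≤ 2.
Let N_k = |{terms of depth ≤ k}|. Then N_0 = 2 and N_k = 2 + N_{k-1} for k ≥ 1 (one summand per function symbol, arity giving the exponent).
N_0 = 2
N_1 = 2 + 2 = 4
N_2 = 2 + 4 = 6
Explicitly: e, b, f1(e), f1(b), f1(f1(e)), f1(f1(b)).
So |H| = 6.
Each predicate of arity r yields |H|^r ground atoms (one per choice of an r-tuple from H):
  q: 6
Total ground atoms: 6.

6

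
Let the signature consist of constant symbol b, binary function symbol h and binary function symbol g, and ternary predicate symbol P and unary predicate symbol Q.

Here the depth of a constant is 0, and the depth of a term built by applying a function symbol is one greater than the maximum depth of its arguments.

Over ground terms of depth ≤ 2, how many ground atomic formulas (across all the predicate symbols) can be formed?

6878

First count ground terms of depth ≤ 2.
Let N_k = |{terms of depth ≤ k}|. Then N_0 = 1 and N_k = 1 + N_{k-1}^2 + N_{k-1}^2 for k ≥ 1 (one summand per function symbol, arity giving the exponent).
N_0 = 1
N_1 = 1 + 1^2 + 1^2 = 3
N_2 = 1 + 3^2 + 3^2 = 19
So |H| = 19.
A ground atom is a predicate applied to a tuple of terms from H, so the count is the sum over predicates of |H|^arity:
  P: 19^3 = 6859;  Q: 19
Total ground atoms: 6859 + 19 = 6878.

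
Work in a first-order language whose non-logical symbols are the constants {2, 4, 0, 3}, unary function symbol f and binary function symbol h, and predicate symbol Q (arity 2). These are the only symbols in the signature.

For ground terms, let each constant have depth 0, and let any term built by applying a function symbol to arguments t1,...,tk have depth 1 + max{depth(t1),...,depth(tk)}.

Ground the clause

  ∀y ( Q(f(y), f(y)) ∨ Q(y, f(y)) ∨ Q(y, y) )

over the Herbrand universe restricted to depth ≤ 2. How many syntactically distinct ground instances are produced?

604

Ground terms of depth ≤ 2:
  Let N_k = |{terms of depth ≤ k}|. Then N_0 = 4 and N_k = 4 + N_{k-1} + N_{k-1}^2 for k ≥ 1 (one summand per function symbol, arity giving the exponent).
  N_0 = 4
  N_1 = 4 + 4 + 4^2 = 24
  N_2 = 4 + 24 + 24^2 = 604
So there are 604 ground terms available for substitution.
The clause has 1 distinct variable (y), which appears in the body. In the free term algebra distinct substitutions yield syntactically distinct ground instances.
Number of ground instances = 604.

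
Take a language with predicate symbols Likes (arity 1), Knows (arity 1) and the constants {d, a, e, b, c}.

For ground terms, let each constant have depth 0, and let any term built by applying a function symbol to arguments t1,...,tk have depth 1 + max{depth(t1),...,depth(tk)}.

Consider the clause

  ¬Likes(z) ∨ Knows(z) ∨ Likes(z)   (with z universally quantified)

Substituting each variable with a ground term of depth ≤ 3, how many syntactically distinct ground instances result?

Ground terms of depth ≤ 3:
  With no function symbols every ground term is a constant, so there are exactly 5 ground terms at every depth bound.
  N_0 = 5
  N_1 = 5
  N_2 = 5
  N_3 = 5
  Explicitly: d, a, e, b, c.
So there are 5 ground terms available for substitution.
The clause has 1 distinct variable (z), which appears in the body. In the free term algebra distinct substitutions yield syntactically distinct ground instances.
Number of ground instances = 5.

5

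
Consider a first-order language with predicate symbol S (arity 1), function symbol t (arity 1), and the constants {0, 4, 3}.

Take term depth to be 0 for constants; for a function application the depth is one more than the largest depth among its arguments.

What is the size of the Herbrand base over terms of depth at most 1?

First count ground terms of depth ≤ 1.
Let N_k count ground terms of depth at most k. Each non-constant term of depth ≤ k is some function symbol applied to depth-≤(k−1) arguments, giving N_k = 3 + N_{k-1}.
N_0 = 3
N_1 = 3 + 3 = 6
So |H| = 6.
For each predicate symbol, the number of ground atoms is |H| raised to its arity; summing:
  S: 6
Total ground atoms: 6.

6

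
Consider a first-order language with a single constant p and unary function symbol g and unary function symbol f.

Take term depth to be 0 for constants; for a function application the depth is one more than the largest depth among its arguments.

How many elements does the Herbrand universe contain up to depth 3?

15

If N_k denotes the number of depth-≤k ground terms, the 1 constant gives N_0 = 1, and each function symbol of arity r contributes N_{k-1}^r new terms at level k: N_k = 1 + N_{k-1} + N_{k-1}.
N_0 = 1
N_1 = 1 + 1 + 1 = 3
N_2 = 1 + 3 + 3 = 7
N_3 = 1 + 7 + 7 = 15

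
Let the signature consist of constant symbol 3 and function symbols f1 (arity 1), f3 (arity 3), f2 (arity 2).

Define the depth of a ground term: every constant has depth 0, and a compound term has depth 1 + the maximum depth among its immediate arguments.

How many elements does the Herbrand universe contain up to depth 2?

Write N_k for the number of ground terms of depth ≤ k. A term of depth ≤ k is either a constant or a function symbol applied to arguments of depth ≤ k−1, so N_k = 1 + N_{k-1} + N_{k-1}^3 + N_{k-1}^2.
N_0 = 1
N_1 = 1 + 1 + 1^3 + 1^2 = 4
N_2 = 1 + 4 + 4^3 + 4^2 = 85

85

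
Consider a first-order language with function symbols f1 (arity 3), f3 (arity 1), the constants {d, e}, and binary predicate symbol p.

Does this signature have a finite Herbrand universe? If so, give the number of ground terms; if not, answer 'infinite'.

infinite

The signature has at least one function symbol (f1, arity 3) and at least one constant (d).
Iterating f1 gives infinitely many distinct ground terms: d, f1(d, d, d), f1(f1(d, d, d), f1(d, d, d), f1(d, d, d)), ...
So the Herbrand universe is infinite.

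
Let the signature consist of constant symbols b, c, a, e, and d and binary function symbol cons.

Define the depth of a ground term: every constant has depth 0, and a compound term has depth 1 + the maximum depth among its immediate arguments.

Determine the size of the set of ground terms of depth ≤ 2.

905

Count level by level. With function symbols cons/2, the terms of depth ≤ k are the 5 constants together with each function applied to depth-≤(k−1) tuples, so N_k = 5 + N_{k-1}^2.
N_0 = 5
N_1 = 5 + 5^2 = 30
N_2 = 5 + 30^2 = 905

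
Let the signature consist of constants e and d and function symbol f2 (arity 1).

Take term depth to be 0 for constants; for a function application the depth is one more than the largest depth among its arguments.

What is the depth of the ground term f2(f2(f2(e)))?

depth(f2(e)) = 1 + depth(e) = 1 + 0 = 1
depth(f2(f2(e))) = 1 + depth(f2(e)) = 1 + 1 = 2
depth(f2(f2(f2(e)))) = 1 + depth(f2(f2(e))) = 1 + 2 = 3

3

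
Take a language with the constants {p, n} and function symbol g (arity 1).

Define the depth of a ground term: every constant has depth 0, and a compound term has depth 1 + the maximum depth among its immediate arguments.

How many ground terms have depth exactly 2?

Count level by level. With function symbols g/1, the terms of depth ≤ k are the 2 constants together with each function applied to depth-≤(k−1) tuples, so N_k = 2 + N_{k-1}.
N_0 = 2
N_1 = 2 + 2 = 4
N_2 = 2 + 4 = 6
Terms of depth exactly 2: N_2 − N_1 = 6 − 4 = 2.

2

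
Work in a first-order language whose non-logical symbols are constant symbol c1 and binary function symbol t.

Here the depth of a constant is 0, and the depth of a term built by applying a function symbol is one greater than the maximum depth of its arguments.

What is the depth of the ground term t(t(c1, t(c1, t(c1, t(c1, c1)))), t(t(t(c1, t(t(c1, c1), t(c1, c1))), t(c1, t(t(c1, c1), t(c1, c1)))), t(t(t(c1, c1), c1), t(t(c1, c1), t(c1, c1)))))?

depth(t(c1, c1)) = 1 + max(0, 0) = 1
depth(t(c1, t(c1, c1))) = 1 + max(0, 1) = 2
depth(t(c1, t(c1, t(c1, c1)))) = 1 + max(0, 2) = 3
depth(t(c1, t(c1, t(c1, t(c1, c1))))) = 1 + max(0, 3) = 4
depth(t(t(c1, c1), t(c1, c1))) = 1 + max(1, 1) = 2
depth(t(c1, t(t(c1, c1), t(c1, c1)))) = 1 + max(0, 2) = 3
depth(t(t(c1, t(t(c1, c1), t(c1, c1))), t(c1, t(t(c1, c1), t(c1, c1))))) = 1 + max(3, 3) = 4
depth(t(t(c1, c1), c1)) = 1 + max(1, 0) = 2
depth(t(t(t(c1, c1), c1), t(t(c1, c1), t(c1, c1)))) = 1 + max(2, 2) = 3
depth(t(t(t(c1, t(t(c1, c1), t(c1, c1))), t(c1, t(t(c1, c1), t(c1, c1)))), t(t(t(c1, c1), c1), t(t(c1, c1), t(c1, c1))))) = 1 + max(4, 3) = 5
depth(t(t(c1, t(c1, t(c1, t(c1, c1)))), t(t(t(c1, t(t(c1, c1), t(c1, c1))), t(c1, t(t(c1, c1), t(c1, c1)))), t(t(t(c1, c1), c1), t(t(c1, c1), t(c1, c1)))))) = 1 + max(4, 5) = 6

6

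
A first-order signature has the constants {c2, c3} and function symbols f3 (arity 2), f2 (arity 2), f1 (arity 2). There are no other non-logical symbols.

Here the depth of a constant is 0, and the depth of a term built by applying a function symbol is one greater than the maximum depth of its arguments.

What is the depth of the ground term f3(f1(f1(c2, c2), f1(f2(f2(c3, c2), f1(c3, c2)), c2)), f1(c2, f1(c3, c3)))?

5

depth(f1(c2, c2)) = 1 + max(0, 0) = 1
depth(f2(c3, c2)) = 1 + max(0, 0) = 1
depth(f1(c3, c2)) = 1 + max(0, 0) = 1
depth(f2(f2(c3, c2), f1(c3, c2))) = 1 + max(1, 1) = 2
depth(f1(f2(f2(c3, c2), f1(c3, c2)), c2)) = 1 + max(2, 0) = 3
depth(f1(f1(c2, c2), f1(f2(f2(c3, c2), f1(c3, c2)), c2))) = 1 + max(1, 3) = 4
depth(f1(c3, c3)) = 1 + max(0, 0) = 1
depth(f1(c2, f1(c3, c3))) = 1 + max(0, 1) = 2
depth(f3(f1(f1(c2, c2), f1(f2(f2(c3, c2), f1(c3, c2)), c2)), f1(c2, f1(c3, c3)))) = 1 + max(4, 2) = 5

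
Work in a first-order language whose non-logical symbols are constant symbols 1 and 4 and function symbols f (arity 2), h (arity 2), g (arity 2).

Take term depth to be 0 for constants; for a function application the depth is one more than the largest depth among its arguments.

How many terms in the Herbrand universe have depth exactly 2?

Count level by level. With function symbols f/2, h/2, g/2, the terms of depth ≤ k are the 2 constants together with each function applied to depth-≤(k−1) tuples, so N_k = 2 + N_{k-1}^2 + N_{k-1}^2 + N_{k-1}^2.
N_0 = 2
N_1 = 2 + 2^2 + 2^2 + 2^2 = 14
N_2 = 2 + 14^2 + 14^2 + 14^2 = 590
Terms of depth exactly 2: N_2 − N_1 = 590 − 14 = 576.

576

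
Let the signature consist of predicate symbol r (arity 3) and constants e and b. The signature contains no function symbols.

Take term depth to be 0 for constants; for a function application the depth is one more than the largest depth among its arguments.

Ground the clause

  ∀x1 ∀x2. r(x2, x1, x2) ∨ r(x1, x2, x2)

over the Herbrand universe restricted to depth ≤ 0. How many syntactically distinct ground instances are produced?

Ground terms of depth ≤ 0:
  With no function symbols every ground term is a constant, so there are exactly 2 ground terms at every depth bound.
  N_0 = 2
So there are 2 ground terms available for substitution.
The clause has 2 distinct variables (x1, x2), each appearing in the body. In the free term algebra distinct substitutions yield syntactically distinct ground instances.
Number of ground instances = 2^2 = 4.

4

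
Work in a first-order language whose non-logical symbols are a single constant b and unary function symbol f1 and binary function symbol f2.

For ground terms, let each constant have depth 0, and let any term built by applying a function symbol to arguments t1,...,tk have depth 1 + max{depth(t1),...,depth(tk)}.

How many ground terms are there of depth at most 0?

1

Count level by level. With function symbols f1/1, f2/2, the terms of depth ≤ k are the 1 constant together with each function applied to depth-≤(k−1) tuples, so N_k = 1 + N_{k-1} + N_{k-1}^2.
N_0 = 1
Explicitly: b.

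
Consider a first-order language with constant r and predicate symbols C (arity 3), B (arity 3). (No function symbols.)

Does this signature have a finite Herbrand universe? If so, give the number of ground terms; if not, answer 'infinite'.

There are no function symbols, so the only ground term is the single constant.
The Herbrand universe is {r}, finite with 1 element.

1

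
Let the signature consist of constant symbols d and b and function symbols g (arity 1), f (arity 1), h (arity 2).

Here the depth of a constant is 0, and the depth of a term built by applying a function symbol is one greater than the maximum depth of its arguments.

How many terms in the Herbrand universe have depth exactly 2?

If N_k denotes the number of depth-≤k ground terms, the 2 constants give N_0 = 2, and each function symbol of arity r contributes N_{k-1}^r new terms at level k: N_k = 2 + N_{k-1} + N_{k-1} + N_{k-1}^2.
N_0 = 2
N_1 = 2 + 2 + 2 + 2^2 = 10
N_2 = 2 + 10 + 10 + 10^2 = 122
Terms of depth exactly 2: N_2 − N_1 = 122 − 10 = 112.

112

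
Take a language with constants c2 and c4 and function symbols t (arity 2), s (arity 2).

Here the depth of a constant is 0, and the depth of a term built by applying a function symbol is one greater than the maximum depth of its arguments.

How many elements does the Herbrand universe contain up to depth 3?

Let N_k = |{terms of depth ≤ k}|. Then N_0 = 2 and N_k = 2 + N_{k-1}^2 + N_{k-1}^2 for k ≥ 1 (one summand per function symbol, arity giving the exponent).
N_0 = 2
N_1 = 2 + 2^2 + 2^2 = 10
N_2 = 2 + 10^2 + 10^2 = 202
N_3 = 2 + 202^2 + 202^2 = 81610

81610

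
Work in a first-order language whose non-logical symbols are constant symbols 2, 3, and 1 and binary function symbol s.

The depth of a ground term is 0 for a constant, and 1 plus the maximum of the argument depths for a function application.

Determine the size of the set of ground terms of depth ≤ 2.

147

If N_k denotes the number of depth-≤k ground terms, the 3 constants give N_0 = 3, and each function symbol of arity r contributes N_{k-1}^r new terms at level k: N_k = 3 + N_{k-1}^2.
N_0 = 3
N_1 = 3 + 3^2 = 12
N_2 = 3 + 12^2 = 147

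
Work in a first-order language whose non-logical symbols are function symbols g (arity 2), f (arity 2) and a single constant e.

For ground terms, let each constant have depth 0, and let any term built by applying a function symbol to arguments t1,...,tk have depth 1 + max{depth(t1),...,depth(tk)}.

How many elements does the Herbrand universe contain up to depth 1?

Count level by level. With function symbols g/2, f/2, the terms of depth ≤ k are the 1 constant together with each function applied to depth-≤(k−1) tuples, so N_k = 1 + N_{k-1}^2 + N_{k-1}^2.
N_0 = 1
N_1 = 1 + 1^2 + 1^2 = 3
Explicitly: e, g(e, e), f(e, e).

3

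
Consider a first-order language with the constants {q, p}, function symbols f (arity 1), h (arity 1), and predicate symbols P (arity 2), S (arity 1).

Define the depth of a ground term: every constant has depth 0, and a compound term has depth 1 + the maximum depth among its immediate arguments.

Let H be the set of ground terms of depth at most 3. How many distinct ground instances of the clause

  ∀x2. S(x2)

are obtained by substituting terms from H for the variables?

30

Ground terms of depth ≤ 3:
  Let N_k count ground terms of depth at most k. Each non-constant term of depth ≤ k is some function symbol applied to depth-≤(k−1) arguments, giving N_k = 2 + N_{k-1} + N_{k-1}.
  N_0 = 2
  N_1 = 2 + 2 + 2 = 6
  N_2 = 2 + 6 + 6 = 14
  N_3 = 2 + 14 + 14 = 30
So there are 30 ground terms available for substitution.
The body mentions the single quantified variable x2; since ground terms form a free algebra, no two substitutions collapse to the same formula.
Number of ground instances = 30.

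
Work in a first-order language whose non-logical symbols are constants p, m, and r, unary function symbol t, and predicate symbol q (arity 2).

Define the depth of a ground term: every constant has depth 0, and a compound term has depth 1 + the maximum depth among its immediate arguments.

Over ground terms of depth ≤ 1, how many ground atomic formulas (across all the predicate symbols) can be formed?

36

First count ground terms of depth ≤ 1.
Let N_k = |{terms of depth ≤ k}|. Then N_0 = 3 and N_k = 3 + N_{k-1} for k ≥ 1 (one summand per function symbol, arity giving the exponent).
N_0 = 3
N_1 = 3 + 3 = 6
Explicitly: p, m, r, t(p), t(m), t(r).
So |H| = 6.
A ground atom is a predicate applied to a tuple of terms from H, so the count is the sum over predicates of |H|^arity:
  q: 6^2 = 36
Total ground atoms: 36.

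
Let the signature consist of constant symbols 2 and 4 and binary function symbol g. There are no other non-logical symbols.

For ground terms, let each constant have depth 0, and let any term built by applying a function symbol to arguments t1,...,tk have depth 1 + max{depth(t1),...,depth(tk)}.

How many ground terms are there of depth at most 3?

Count level by level. With function symbols g/2, the terms of depth ≤ k are the 2 constants together with each function applied to depth-≤(k−1) tuples, so N_k = 2 + N_{k-1}^2.
N_0 = 2
N_1 = 2 + 2^2 = 6
N_2 = 2 + 6^2 = 38
N_3 = 2 + 38^2 = 1446

1446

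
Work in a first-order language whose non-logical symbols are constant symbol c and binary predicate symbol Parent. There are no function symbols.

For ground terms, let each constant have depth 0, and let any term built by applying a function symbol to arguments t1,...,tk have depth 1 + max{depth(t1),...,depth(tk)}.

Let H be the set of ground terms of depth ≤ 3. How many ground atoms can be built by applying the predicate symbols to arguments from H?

1

First count ground terms of depth ≤ 3.
With no function symbols every ground term is a constant, so there is exactly 1 ground term at every depth bound.
N_0 = 1
N_1 = 1
N_2 = 1
N_3 = 1
Explicitly: c.
So |H| = 1.
Each predicate of arity r yields |H|^r ground atoms (one per choice of an r-tuple from H):
  Parent: 1^2 = 1
Total ground atoms: 1.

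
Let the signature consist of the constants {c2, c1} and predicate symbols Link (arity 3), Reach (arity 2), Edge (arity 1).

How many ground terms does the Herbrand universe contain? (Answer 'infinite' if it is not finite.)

2

There are no function symbols, so every ground term is one of the 2 constants.
The Herbrand universe is {c2, c1}, which is finite with 2 elements.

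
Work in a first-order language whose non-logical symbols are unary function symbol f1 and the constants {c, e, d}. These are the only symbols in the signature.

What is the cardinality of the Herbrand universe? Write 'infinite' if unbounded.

The signature has at least one function symbol (f1, arity 1) and at least one constant (c).
Iterating f1 gives infinitely many distinct ground terms: c, f1(c), f1(f1(c)), ...
So the Herbrand universe is infinite.

infinite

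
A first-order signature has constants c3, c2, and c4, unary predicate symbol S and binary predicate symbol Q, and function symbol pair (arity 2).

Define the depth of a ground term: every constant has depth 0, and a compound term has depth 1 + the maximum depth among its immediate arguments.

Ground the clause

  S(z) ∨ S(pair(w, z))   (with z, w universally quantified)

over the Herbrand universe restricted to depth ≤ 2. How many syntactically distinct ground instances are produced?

Ground terms of depth ≤ 2:
  If N_k denotes the number of depth-≤k ground terms, the 3 constants give N_0 = 3, and each function symbol of arity r contributes N_{k-1}^r new terms at level k: N_k = 3 + N_{k-1}^2.
  N_0 = 3
  N_1 = 3 + 3^2 = 12
  N_2 = 3 + 12^2 = 147
So there are 147 ground terms available for substitution.
There are 2 variables to instantiate (z, w), each occurring in at least one literal, so different choices give different ground instances.
Number of ground instances = 147^2 = 21609.

21609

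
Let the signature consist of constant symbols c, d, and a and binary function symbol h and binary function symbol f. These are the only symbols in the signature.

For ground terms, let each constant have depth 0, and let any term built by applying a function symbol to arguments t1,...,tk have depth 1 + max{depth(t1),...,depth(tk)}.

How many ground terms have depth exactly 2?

Write N_k for the number of ground terms of depth ≤ k. A term of depth ≤ k is either a constant or a function symbol applied to arguments of depth ≤ k−1, so N_k = 3 + N_{k-1}^2 + N_{k-1}^2.
N_0 = 3
N_1 = 3 + 3^2 + 3^2 = 21
N_2 = 3 + 21^2 + 21^2 = 885
Terms of depth exactly 2: N_2 − N_1 = 885 − 21 = 864.

864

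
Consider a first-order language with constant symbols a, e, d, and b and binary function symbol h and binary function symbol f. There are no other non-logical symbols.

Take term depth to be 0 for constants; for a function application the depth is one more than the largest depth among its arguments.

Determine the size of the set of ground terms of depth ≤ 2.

2596

Count level by level. With function symbols h/2, f/2, the terms of depth ≤ k are the 4 constants together with each function applied to depth-≤(k−1) tuples, so N_k = 4 + N_{k-1}^2 + N_{k-1}^2.
N_0 = 4
N_1 = 4 + 4^2 + 4^2 = 36
N_2 = 4 + 36^2 + 36^2 = 2596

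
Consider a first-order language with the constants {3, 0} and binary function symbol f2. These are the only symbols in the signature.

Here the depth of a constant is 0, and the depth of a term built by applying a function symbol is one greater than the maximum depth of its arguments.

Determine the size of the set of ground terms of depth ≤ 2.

Count level by level. With function symbols f2/2, the terms of depth ≤ k are the 2 constants together with each function applied to depth-≤(k−1) tuples, so N_k = 2 + N_{k-1}^2.
N_0 = 2
N_1 = 2 + 2^2 = 6
N_2 = 2 + 6^2 = 38

38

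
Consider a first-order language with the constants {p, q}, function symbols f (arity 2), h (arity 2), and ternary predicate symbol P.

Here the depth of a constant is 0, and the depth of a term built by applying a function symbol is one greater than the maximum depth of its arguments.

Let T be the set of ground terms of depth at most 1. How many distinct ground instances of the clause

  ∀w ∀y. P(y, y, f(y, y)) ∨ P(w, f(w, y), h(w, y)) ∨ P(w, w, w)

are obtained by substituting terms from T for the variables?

100

Ground terms of depth ≤ 1:
  Let N_k = |{terms of depth ≤ k}|. Then N_0 = 2 and N_k = 2 + N_{k-1}^2 + N_{k-1}^2 for k ≥ 1 (one summand per function symbol, arity giving the exponent).
  N_0 = 2
  N_1 = 2 + 2^2 + 2^2 = 10
  Explicitly: p, q, f(p, p), f(p, q), f(q, p), f(q, q), h(p, p), h(p, q), h(q, p), h(q, q).
So there are 10 ground terms available for substitution.
The clause has 2 distinct variables (w, y), each appearing in the body. In the free term algebra distinct substitutions yield syntactically distinct ground instances.
Number of ground instances = 10^2 = 100.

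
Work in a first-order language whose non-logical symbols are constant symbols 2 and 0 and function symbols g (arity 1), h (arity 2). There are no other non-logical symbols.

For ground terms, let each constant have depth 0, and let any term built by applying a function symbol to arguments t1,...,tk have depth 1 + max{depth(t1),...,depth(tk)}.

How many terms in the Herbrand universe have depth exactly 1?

6

Write N_k for the number of ground terms of depth ≤ k. A term of depth ≤ k is either a constant or a function symbol applied to arguments of depth ≤ k−1, so N_k = 2 + N_{k-1} + N_{k-1}^2.
N_0 = 2
N_1 = 2 + 2 + 2^2 = 8
Terms of depth exactly 1: N_1 − N_0 = 8 − 2 = 6.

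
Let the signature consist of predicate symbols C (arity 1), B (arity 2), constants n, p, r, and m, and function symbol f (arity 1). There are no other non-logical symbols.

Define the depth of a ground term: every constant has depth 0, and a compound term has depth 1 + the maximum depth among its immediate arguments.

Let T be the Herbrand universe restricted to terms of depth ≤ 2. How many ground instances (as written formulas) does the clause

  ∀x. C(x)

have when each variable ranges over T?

Ground terms of depth ≤ 2:
  Write N_k for the number of ground terms of depth ≤ k. A term of depth ≤ k is either a constant or a function symbol applied to arguments of depth ≤ k−1, so N_k = 4 + N_{k-1}.
  N_0 = 4
  N_1 = 4 + 4 = 8
  N_2 = 4 + 8 = 12
So there are 12 ground terms available for substitution.
The clause has 1 distinct variable (x), which appears in the body. In the free term algebra distinct substitutions yield syntactically distinct ground instances.
Number of ground instances = 12.

12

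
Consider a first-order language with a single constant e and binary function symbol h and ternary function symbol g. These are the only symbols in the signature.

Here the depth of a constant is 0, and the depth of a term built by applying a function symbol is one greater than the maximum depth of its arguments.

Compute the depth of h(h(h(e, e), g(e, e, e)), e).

3

depth(h(e, e)) = 1 + max(0, 0) = 1
depth(g(e, e, e)) = 1 + max(0, 0, 0) = 1
depth(h(h(e, e), g(e, e, e))) = 1 + max(1, 1) = 2
depth(h(h(h(e, e), g(e, e, e)), e)) = 1 + max(2, 0) = 3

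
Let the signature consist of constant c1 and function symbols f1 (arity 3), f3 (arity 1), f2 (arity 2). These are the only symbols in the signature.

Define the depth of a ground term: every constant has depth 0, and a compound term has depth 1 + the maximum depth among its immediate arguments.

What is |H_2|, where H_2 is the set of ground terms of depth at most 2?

85

Let N_k = |{terms of depth ≤ k}|. Then N_0 = 1 and N_k = 1 + N_{k-1}^3 + N_{k-1} + N_{k-1}^2 for k ≥ 1 (one summand per function symbol, arity giving the exponent).
N_0 = 1
N_1 = 1 + 1^3 + 1 + 1^2 = 4
N_2 = 1 + 4^3 + 4 + 4^2 = 85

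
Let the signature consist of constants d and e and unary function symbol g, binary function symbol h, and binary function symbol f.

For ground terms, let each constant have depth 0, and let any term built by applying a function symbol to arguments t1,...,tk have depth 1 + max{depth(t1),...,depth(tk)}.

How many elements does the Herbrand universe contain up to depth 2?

If N_k denotes the number of depth-≤k ground terms, the 2 constants give N_0 = 2, and each function symbol of arity r contributes N_{k-1}^r new terms at level k: N_k = 2 + N_{k-1} + N_{k-1}^2 + N_{k-1}^2.
N_0 = 2
N_1 = 2 + 2 + 2^2 + 2^2 = 12
N_2 = 2 + 12 + 12^2 + 12^2 = 302

302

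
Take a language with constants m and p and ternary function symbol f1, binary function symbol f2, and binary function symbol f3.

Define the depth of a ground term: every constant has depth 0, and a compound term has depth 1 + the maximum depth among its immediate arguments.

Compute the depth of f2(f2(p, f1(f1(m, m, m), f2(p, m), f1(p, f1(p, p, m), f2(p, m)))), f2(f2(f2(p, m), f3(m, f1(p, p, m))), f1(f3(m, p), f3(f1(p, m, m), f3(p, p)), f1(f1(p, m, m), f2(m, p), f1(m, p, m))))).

5

depth(f1(m, m, m)) = 1 + max(0, 0, 0) = 1
depth(f2(p, m)) = 1 + max(0, 0) = 1
depth(f1(p, p, m)) = 1 + max(0, 0, 0) = 1
depth(f1(p, f1(p, p, m), f2(p, m))) = 1 + max(0, 1, 1) = 2
depth(f1(f1(m, m, m), f2(p, m), f1(p, f1(p, p, m), f2(p, m)))) = 1 + max(1, 1, 2) = 3
depth(f2(p, f1(f1(m, m, m), f2(p, m), f1(p, f1(p, p, m), f2(p, m))))) = 1 + max(0, 3) = 4
depth(f3(m, f1(p, p, m))) = 1 + max(0, 1) = 2
depth(f2(f2(p, m), f3(m, f1(p, p, m)))) = 1 + max(1, 2) = 3
depth(f3(m, p)) = 1 + max(0, 0) = 1
depth(f1(p, m, m)) = 1 + max(0, 0, 0) = 1
depth(f3(p, p)) = 1 + max(0, 0) = 1
depth(f3(f1(p, m, m), f3(p, p))) = 1 + max(1, 1) = 2
depth(f2(m, p)) = 1 + max(0, 0) = 1
depth(f1(m, p, m)) = 1 + max(0, 0, 0) = 1
depth(f1(f1(p, m, m), f2(m, p), f1(m, p, m))) = 1 + max(1, 1, 1) = 2
depth(f1(f3(m, p), f3(f1(p, m, m), f3(p, p)), f1(f1(p, m, m), f2(m, p), f1(m, p, m)))) = 1 + max(1, 2, 2) = 3
depth(f2(f2(f2(p, m), f3(m, f1(p, p, m))), f1(f3(m, p), f3(f1(p, m, m), f3(p, p)), f1(f1(p, m, m), f2(m, p), f1(m, p, m))))) = 1 + max(3, 3) = 4
depth(f2(f2(p, f1(f1(m, m, m), f2(p, m), f1(p, f1(p, p, m), f2(p, m)))), f2(f2(f2(p, m), f3(m, f1(p, p, m))), f1(f3(m, p), f3(f1(p, m, m), f3(p, p)), f1(f1(p, m, m), f2(m, p), f1(m, p, m)))))) = 1 + max(4, 4) = 5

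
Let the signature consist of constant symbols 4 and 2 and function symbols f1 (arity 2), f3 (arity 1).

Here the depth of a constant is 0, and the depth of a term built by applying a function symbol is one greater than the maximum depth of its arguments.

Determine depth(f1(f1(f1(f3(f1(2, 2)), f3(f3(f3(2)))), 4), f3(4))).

6

depth(f1(2, 2)) = 1 + max(0, 0) = 1
depth(f3(f1(2, 2))) = 1 + depth(f1(2, 2)) = 1 + 1 = 2
depth(f3(2)) = 1 + depth(2) = 1 + 0 = 1
depth(f3(f3(2))) = 1 + depth(f3(2)) = 1 + 1 = 2
depth(f3(f3(f3(2)))) = 1 + depth(f3(f3(2))) = 1 + 2 = 3
depth(f1(f3(f1(2, 2)), f3(f3(f3(2))))) = 1 + max(2, 3) = 4
depth(f1(f1(f3(f1(2, 2)), f3(f3(f3(2)))), 4)) = 1 + max(4, 0) = 5
depth(f3(4)) = 1 + depth(4) = 1 + 0 = 1
depth(f1(f1(f1(f3(f1(2, 2)), f3(f3(f3(2)))), 4), f3(4))) = 1 + max(5, 1) = 6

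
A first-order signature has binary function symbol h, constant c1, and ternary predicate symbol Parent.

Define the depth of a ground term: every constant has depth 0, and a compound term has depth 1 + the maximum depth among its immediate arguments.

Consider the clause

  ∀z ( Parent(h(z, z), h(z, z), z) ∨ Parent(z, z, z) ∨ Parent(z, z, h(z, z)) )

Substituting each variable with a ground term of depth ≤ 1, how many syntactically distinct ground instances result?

2

Ground terms of depth ≤ 1:
  Count level by level. With function symbols h/2, the terms of depth ≤ k are the 1 constant together with each function applied to depth-≤(k−1) tuples, so N_k = 1 + N_{k-1}^2.
  N_0 = 1
  N_1 = 1 + 1^2 = 2
  Explicitly: c1, h(c1, c1).
So there are 2 ground terms available for substitution.
The clause has 1 distinct variable (z), which appears in the body. In the free term algebra distinct substitutions yield syntactically distinct ground instances.
Number of ground instances = 2.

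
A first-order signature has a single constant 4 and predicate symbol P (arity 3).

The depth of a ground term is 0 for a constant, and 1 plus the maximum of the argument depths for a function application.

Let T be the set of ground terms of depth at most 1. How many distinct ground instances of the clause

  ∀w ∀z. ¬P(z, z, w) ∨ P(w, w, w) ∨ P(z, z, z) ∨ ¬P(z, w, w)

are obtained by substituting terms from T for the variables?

Ground terms of depth ≤ 1:
  With no function symbols every ground term is a constant, so there is exactly 1 ground term at every depth bound.
  N_0 = 1
  N_1 = 1
So there is exactly 1 ground term available for substitution.
The clause has 2 distinct variables (w, z), each appearing in the body. In the free term algebra distinct substitutions yield syntactically distinct ground instances.
Number of ground instances = 1^2 = 1.

1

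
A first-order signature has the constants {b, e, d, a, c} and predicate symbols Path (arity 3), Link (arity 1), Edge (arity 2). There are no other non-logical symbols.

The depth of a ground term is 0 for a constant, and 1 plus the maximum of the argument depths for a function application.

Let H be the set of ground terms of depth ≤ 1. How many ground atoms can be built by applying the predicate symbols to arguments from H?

155

First count ground terms of depth ≤ 1.
With no function symbols every ground term is a constant, so there are exactly 5 ground terms at every depth bound.
N_0 = 5
N_1 = 5
Explicitly: b, e, d, a, c.
So |H| = 5.
A ground atom is a predicate applied to a tuple of terms from H, so the count is the sum over predicates of |H|^arity:
  Path: 5^3 = 125;  Link: 5;  Edge: 5^2 = 25
Total ground atoms: 125 + 5 + 25 = 155.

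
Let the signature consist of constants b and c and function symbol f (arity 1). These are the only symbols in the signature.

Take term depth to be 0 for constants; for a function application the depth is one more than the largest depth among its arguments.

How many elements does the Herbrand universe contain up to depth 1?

4

Let N_k = |{terms of depth ≤ k}|. Then N_0 = 2 and N_k = 2 + N_{k-1} for k ≥ 1 (one summand per function symbol, arity giving the exponent).
N_0 = 2
N_1 = 2 + 2 = 4
Explicitly: b, c, f(b), f(c).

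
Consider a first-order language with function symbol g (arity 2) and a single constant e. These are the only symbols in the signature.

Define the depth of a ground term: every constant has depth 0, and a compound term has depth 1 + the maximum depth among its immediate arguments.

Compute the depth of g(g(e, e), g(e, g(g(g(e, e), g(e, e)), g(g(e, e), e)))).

5

depth(g(e, e)) = 1 + max(0, 0) = 1
depth(g(g(e, e), g(e, e))) = 1 + max(1, 1) = 2
depth(g(g(e, e), e)) = 1 + max(1, 0) = 2
depth(g(g(g(e, e), g(e, e)), g(g(e, e), e))) = 1 + max(2, 2) = 3
depth(g(e, g(g(g(e, e), g(e, e)), g(g(e, e), e)))) = 1 + max(0, 3) = 4
depth(g(g(e, e), g(e, g(g(g(e, e), g(e, e)), g(g(e, e), e))))) = 1 + max(1, 4) = 5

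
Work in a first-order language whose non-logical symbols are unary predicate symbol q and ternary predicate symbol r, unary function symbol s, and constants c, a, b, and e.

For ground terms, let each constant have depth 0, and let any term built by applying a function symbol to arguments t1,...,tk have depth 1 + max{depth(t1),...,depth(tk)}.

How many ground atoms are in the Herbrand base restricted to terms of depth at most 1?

520

First count ground terms of depth ≤ 1.
Let N_k = |{terms of depth ≤ k}|. Then N_0 = 4 and N_k = 4 + N_{k-1} for k ≥ 1 (one summand per function symbol, arity giving the exponent).
N_0 = 4
N_1 = 4 + 4 = 8
Explicitly: c, a, b, e, s(c), s(a), s(b), s(e).
So |H| = 8.
Ground atoms are formed by filling each argument slot of a predicate with a term from H, so an r-ary predicate gives |H|^r atoms:
  q: 8;  r: 8^3 = 512
Total ground atoms: 8 + 512 = 520.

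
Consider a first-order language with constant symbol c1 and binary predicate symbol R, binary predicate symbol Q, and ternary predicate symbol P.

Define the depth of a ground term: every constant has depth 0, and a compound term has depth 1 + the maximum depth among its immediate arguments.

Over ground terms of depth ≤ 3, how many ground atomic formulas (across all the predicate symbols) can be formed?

First count ground terms of depth ≤ 3.
With no function symbols every ground term is a constant, so there is exactly 1 ground term at every depth bound.
N_0 = 1
N_1 = 1
N_2 = 1
N_3 = 1
So |H| = 1.
For each predicate symbol, the number of ground atoms is |H| raised to its arity; summing:
  R: 1^2 = 1;  Q: 1^2 = 1;  P: 1^3 = 1
Total ground atoms: 1 + 1 + 1 = 3.

3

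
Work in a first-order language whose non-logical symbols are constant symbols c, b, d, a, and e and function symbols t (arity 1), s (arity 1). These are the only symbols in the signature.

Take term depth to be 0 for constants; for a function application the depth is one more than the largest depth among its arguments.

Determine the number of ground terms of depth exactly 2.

20

Let N_k = |{terms of depth ≤ k}|. Then N_0 = 5 and N_k = 5 + N_{k-1} + N_{k-1} for k ≥ 1 (one summand per function symbol, arity giving the exponent).
N_0 = 5
N_1 = 5 + 5 + 5 = 15
N_2 = 5 + 15 + 15 = 35
Terms of depth exactly 2: N_2 − N_1 = 35 − 15 = 20.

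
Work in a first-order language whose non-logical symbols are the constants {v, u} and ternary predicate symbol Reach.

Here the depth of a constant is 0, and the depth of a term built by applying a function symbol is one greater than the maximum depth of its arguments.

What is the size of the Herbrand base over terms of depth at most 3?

8

First count ground terms of depth ≤ 3.
With no function symbols every ground term is a constant, so there are exactly 2 ground terms at every depth bound.
N_0 = 2
N_1 = 2
N_2 = 2
N_3 = 2
Explicitly: v, u.
So |H| = 2.
A ground atom is a predicate applied to a tuple of terms from H, so the count is the sum over predicates of |H|^arity:
  Reach: 2^3 = 8
Total ground atoms: 8.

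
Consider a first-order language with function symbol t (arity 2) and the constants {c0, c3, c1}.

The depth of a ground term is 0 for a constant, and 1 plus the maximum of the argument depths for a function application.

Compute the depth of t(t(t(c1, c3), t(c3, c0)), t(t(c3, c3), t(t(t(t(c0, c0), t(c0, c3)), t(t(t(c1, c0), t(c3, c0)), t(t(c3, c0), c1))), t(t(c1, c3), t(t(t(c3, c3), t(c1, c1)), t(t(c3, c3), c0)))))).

depth(t(c1, c3)) = 1 + max(0, 0) = 1
depth(t(c3, c0)) = 1 + max(0, 0) = 1
depth(t(t(c1, c3), t(c3, c0))) = 1 + max(1, 1) = 2
depth(t(c3, c3)) = 1 + max(0, 0) = 1
depth(t(c0, c0)) = 1 + max(0, 0) = 1
depth(t(c0, c3)) = 1 + max(0, 0) = 1
depth(t(t(c0, c0), t(c0, c3))) = 1 + max(1, 1) = 2
depth(t(c1, c0)) = 1 + max(0, 0) = 1
depth(t(t(c1, c0), t(c3, c0))) = 1 + max(1, 1) = 2
depth(t(t(c3, c0), c1)) = 1 + max(1, 0) = 2
depth(t(t(t(c1, c0), t(c3, c0)), t(t(c3, c0), c1))) = 1 + max(2, 2) = 3
depth(t(t(t(c0, c0), t(c0, c3)), t(t(t(c1, c0), t(c3, c0)), t(t(c3, c0), c1)))) = 1 + max(2, 3) = 4
depth(t(c1, c1)) = 1 + max(0, 0) = 1
depth(t(t(c3, c3), t(c1, c1))) = 1 + max(1, 1) = 2
depth(t(t(c3, c3), c0)) = 1 + max(1, 0) = 2
depth(t(t(t(c3, c3), t(c1, c1)), t(t(c3, c3), c0))) = 1 + max(2, 2) = 3
depth(t(t(c1, c3), t(t(t(c3, c3), t(c1, c1)), t(t(c3, c3), c0)))) = 1 + max(1, 3) = 4
depth(t(t(t(t(c0, c0), t(c0, c3)), t(t(t(c1, c0), t(c3, c0)), t(t(c3, c0), c1))), t(t(c1, c3), t(t(t(c3, c3), t(c1, c1)), t(t(c3, c3), c0))))) = 1 + max(4, 4) = 5
depth(t(t(c3, c3), t(t(t(t(c0, c0), t(c0, c3)), t(t(t(c1, c0), t(c3, c0)), t(t(c3, c0), c1))), t(t(c1, c3), t(t(t(c3, c3), t(c1, c1)), t(t(c3, c3), c0)))))) = 1 + max(1, 5) = 6
depth(t(t(t(c1, c3), t(c3, c0)), t(t(c3, c3), t(t(t(t(c0, c0), t(c0, c3)), t(t(t(c1, c0), t(c3, c0)), t(t(c3, c0), c1))), t(t(c1, c3), t(t(t(c3, c3), t(c1, c1)), t(t(c3, c3), c0))))))) = 1 + max(2, 6) = 7

7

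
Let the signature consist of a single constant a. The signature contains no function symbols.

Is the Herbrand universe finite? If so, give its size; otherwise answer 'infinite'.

There are no function symbols, so the only ground term is the single constant.
The Herbrand universe is {a}, finite with 1 element.

1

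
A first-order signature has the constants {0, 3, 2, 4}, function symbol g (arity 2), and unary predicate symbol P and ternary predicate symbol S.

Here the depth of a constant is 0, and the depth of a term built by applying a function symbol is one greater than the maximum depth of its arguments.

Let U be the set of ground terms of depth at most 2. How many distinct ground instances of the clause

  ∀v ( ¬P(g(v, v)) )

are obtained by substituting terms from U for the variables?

404

Ground terms of depth ≤ 2:
  Let N_k count ground terms of depth at most k. Each non-constant term of depth ≤ k is some function symbol applied to depth-≤(k−1) arguments, giving N_k = 4 + N_{k-1}^2.
  N_0 = 4
  N_1 = 4 + 4^2 = 20
  N_2 = 4 + 20^2 = 404
So there are 404 ground terms available for substitution.
The clause has 1 distinct variable (v), which appears in the body. In the free term algebra distinct substitutions yield syntactically distinct ground instances.
Number of ground instances = 404.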